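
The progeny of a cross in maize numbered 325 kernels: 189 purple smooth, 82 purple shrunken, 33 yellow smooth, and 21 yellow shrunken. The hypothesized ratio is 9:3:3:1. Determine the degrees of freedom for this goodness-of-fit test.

A goodness-of-fit test with 4 phenotype classes has df = 4 − 1 = 3.

3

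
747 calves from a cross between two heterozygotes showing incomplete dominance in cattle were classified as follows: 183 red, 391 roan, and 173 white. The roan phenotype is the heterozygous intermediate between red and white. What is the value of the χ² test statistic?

With incomplete dominance, a heterozygote × heterozygote cross gives a 1:2:1 phenotypic ratio.
Total ratio parts = 4. Expected numbers out of 747:
  red: 747 × 1/4 = 186.75
  roan: 747 × 2/4 = 373.5
  white: 747 × 1/4 = 186.75
χ² = Σ (O − E)² / E
  red: (183 − 186.75)² / 186.75 = 0.0753
  roan: (391 − 373.5)² / 373.5 = 0.8199
  white: (173 − 186.75)² / 186.75 = 1.0124
χ² = 0.0753 + 0.8199 + 1.0124 = 1.9076 ≈ 1.908

1.908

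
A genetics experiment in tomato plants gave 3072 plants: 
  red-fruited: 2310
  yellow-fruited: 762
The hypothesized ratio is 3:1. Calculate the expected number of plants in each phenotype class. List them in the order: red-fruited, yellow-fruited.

Expected counts for N = 3072 under a 3:1 ratio (total parts = 4):
  red-fruited: 3072 × 3/4 = 2304
  yellow-fruited: 3072 × 1/4 = 768

2304, 768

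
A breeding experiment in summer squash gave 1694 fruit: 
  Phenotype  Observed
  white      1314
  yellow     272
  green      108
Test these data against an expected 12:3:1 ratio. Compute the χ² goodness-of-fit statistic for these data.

8.086

The 12:3:1 ratio has 16 parts, so with N = 1694 the expected counts are:
  white: 1694 × 12/16 = 1270.5
  yellow: 1694 × 3/16 = 317.625
  green: 1694 × 1/16 = 105.875
χ² = Σ (O − E)² / E
  white: (1314 − 1270.5)² / 1270.5 = 1.4894
  yellow: (272 − 317.625)² / 317.625 = 6.5538
  green: (108 − 105.875)² / 105.875 = 0.0427
χ² = 1.4894 + 6.5538 + 0.0427 = 8.0859 ≈ 8.086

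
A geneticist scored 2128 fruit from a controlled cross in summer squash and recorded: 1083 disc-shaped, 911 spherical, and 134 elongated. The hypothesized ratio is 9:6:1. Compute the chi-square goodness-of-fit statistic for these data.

26.866

The 9:6:1 ratio has 16 parts, so with N = 2128 the expected counts are:
  disc-shaped: 2128 × 9/16 = 1197
  spherical: 2128 × 6/16 = 798
  elongated: 2128 × 1/16 = 133
χ² = Σ (O − E)² / E
  disc-shaped: (1083 − 1197)² / 1197 = 10.8571
  spherical: (911 − 798)² / 798 = 16.0013
  elongated: (134 − 133)² / 133 = 0.0075
χ² = 10.8571 + 16.0013 + 0.0075 = 26.8659 ≈ 26.866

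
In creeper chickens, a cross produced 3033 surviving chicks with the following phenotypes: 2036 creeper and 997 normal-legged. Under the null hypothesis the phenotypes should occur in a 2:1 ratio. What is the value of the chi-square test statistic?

The 2:1 ratio has 3 parts, so with N = 3033 the expected counts are:
  creeper: 3033 × 2/3 = 2022
  normal-legged: 3033 × 1/3 = 1011
χ² = Σ (O − E)² / E
  creeper: (2036 − 2022)² / 2022 = 0.0969
  normal-legged: (997 − 1011)² / 1011 = 0.1939
χ² = 0.0969 + 0.1939 = 0.2908 ≈ 0.291

0.291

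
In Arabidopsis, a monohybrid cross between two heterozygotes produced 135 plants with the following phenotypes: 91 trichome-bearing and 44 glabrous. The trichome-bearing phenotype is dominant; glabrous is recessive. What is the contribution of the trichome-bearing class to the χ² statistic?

For a monohybrid cross between heterozygotes with complete dominance, the expected phenotypic ratio is 3:1.
The 3:1 ratio has 4 parts, so with N = 135 the expected counts are:
  trichome-bearing: 135 × 3/4 = 101.25
  glabrous: 135 × 1/4 = 33.75
Contribution of trichome-bearing: (91 − 101.25)² / 101.25 = 1.0377

1.038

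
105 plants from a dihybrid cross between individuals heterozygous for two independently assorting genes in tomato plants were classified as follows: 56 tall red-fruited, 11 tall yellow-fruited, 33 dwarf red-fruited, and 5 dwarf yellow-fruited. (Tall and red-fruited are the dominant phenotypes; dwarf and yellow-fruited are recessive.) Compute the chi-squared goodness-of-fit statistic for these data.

A dihybrid F₂ with independent assortment and complete dominance at both loci gives a 9:3:3:1 phenotypic ratio.
Under the 9:3:3:1 hypothesis (Σ ratio = 16, N = 105):
  tall red-fruited: 105 × 9/16 = 59.0625
  tall yellow-fruited: 105 × 3/16 = 19.6875
  dwarf red-fruited: 105 × 3/16 = 19.6875
  dwarf yellow-fruited: 105 × 1/16 = 6.5625
χ² = Σ (O − E)² / E
  tall red-fruited: (56 − 59.0625)² / 59.0625 = 0.1588
  tall yellow-fruited: (11 − 19.6875)² / 19.6875 = 3.8335
  dwarf red-fruited: (33 − 19.6875)² / 19.6875 = 9.0018
  dwarf yellow-fruited: (5 − 6.5625)² / 6.5625 = 0.3720
χ² = 0.1588 + 3.8335 + 9.0018 + 0.3720 = 13.3661 ≈ 13.366

13.366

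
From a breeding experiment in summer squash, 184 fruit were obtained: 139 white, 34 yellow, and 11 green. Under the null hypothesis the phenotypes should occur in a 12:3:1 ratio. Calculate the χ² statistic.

The 12:3:1 ratio has 16 parts, so with N = 184 the expected counts are:
  white: 184 × 12/16 = 138
  yellow: 184 × 3/16 = 34.5
  green: 184 × 1/16 = 11.5
χ² = Σ (O − E)² / E
  white: (139 − 138)² / 138 = 0.0072
  yellow: (34 − 34.5)² / 34.5 = 0.0072
  green: (11 − 11.5)² / 11.5 = 0.0217
χ² = 0.0072 + 0.0072 + 0.0217 = 0.0361 ≈ 0.036

0.036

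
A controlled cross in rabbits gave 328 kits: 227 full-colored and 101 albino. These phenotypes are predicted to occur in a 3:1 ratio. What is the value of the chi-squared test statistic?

5.870

Under the 3:1 hypothesis (Σ ratio = 4, N = 328):
  full-colored: 328 × 3/4 = 246
  albino: 328 × 1/4 = 82
χ² = Σ (O − E)² / E
  full-colored: (227 − 246)² / 246 = 1.4675
  albino: (101 − 82)² / 82 = 4.4024
χ² = 1.4675 + 4.4024 = 5.8699 ≈ 5.870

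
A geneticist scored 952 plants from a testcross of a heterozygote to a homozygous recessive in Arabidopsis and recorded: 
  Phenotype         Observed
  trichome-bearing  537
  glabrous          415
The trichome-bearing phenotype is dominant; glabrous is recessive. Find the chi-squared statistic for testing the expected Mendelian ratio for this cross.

A testcross of a heterozygote (Aa × aa) gives a 1:1 phenotypic ratio.
Total ratio parts = 2. Expected numbers out of 952:
  trichome-bearing: 952 × 1/2 = 476
  glabrous: 952 × 1/2 = 476
χ² = Σ (O − E)² / E
  trichome-bearing: (537 − 476)² / 476 = 7.8172
  glabrous: (415 − 476)² / 476 = 7.8172
χ² = 7.8172 + 7.8172 = 15.6344 ≈ 15.634

15.634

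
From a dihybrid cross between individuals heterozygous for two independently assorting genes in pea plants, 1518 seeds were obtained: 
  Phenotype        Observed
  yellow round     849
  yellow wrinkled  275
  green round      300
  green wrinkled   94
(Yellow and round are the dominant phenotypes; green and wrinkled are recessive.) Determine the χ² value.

A dihybrid F₂ with independent assortment and complete dominance at both loci gives a 9:3:3:1 phenotypic ratio.
The 9:3:3:1 ratio has 16 parts, so with N = 1518 the expected counts are:
  yellow round: 1518 × 9/16 = 853.875
  yellow wrinkled: 1518 × 3/16 = 284.625
  green round: 1518 × 3/16 = 284.625
  green wrinkled: 1518 × 1/16 = 94.875
χ² = Σ (O − E)² / E
  yellow round: (849 − 853.875)² / 853.875 = 0.0278
  yellow wrinkled: (275 − 284.625)² / 284.625 = 0.3255
  green round: (300 − 284.625)² / 284.625 = 0.8305
  green wrinkled: (94 − 94.875)² / 94.875 = 0.0081
χ² = 0.0278 + 0.3255 + 0.8305 + 0.0081 = 1.1919 ≈ 1.192

1.192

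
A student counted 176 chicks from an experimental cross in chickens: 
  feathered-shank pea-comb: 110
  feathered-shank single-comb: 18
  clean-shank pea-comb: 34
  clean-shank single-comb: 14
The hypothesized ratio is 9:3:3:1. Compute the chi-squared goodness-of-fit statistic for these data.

8.889

Under the 9:3:3:1 hypothesis (Σ ratio = 16, N = 176):
  feathered-shank pea-comb: 176 × 9/16 = 99
  feathered-shank single-comb: 176 × 3/16 = 33
  clean-shank pea-comb: 176 × 3/16 = 33
  clean-shank single-comb: 176 × 1/16 = 11
χ² = Σ (O − E)² / E
  feathered-shank pea-comb: (110 − 99)² / 99 = 1.2222
  feathered-shank single-comb: (18 − 33)² / 33 = 6.8182
  clean-shank pea-comb: (34 − 33)² / 33 = 0.0303
  clean-shank single-comb: (14 − 11)² / 11 = 0.8182
χ² = 1.2222 + 6.8182 + 0.0303 + 0.8182 = 8.8889 ≈ 8.889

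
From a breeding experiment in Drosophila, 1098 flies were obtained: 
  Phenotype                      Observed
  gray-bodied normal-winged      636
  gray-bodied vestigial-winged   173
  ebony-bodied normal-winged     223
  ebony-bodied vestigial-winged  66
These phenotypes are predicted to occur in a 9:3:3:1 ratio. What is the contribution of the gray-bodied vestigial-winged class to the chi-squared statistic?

5.250

Expected counts for N = 1098 under a 9:3:3:1 ratio (total parts = 16):
  gray-bodied normal-winged: 1098 × 9/16 = 617.625
  gray-bodied vestigial-winged: 1098 × 3/16 = 205.875
  ebony-bodied normal-winged: 1098 × 3/16 = 205.875
  ebony-bodied vestigial-winged: 1098 × 1/16 = 68.625
Contribution of gray-bodied vestigial-winged: (173 − 205.875)² / 205.875 = 5.2496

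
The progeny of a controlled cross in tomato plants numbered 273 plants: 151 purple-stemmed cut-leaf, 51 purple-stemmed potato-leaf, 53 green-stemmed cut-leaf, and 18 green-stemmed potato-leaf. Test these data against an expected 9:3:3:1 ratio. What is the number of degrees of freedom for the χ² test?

A goodness-of-fit test with 4 phenotype classes has df = 4 − 1 = 3.

3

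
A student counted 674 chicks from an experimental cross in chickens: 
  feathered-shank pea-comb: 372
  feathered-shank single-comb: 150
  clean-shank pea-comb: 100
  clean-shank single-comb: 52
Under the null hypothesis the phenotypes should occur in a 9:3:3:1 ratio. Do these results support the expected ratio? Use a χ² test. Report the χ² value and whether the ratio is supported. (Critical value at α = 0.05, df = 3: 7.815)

Total ratio parts = 16. Expected numbers out of 674:
  feathered-shank pea-comb: 674 × 9/16 = 379.125
  feathered-shank single-comb: 674 × 3/16 = 126.375
  clean-shank pea-comb: 674 × 3/16 = 126.375
  clean-shank single-comb: 674 × 1/16 = 42.125
χ² = Σ (O − E)² / E
  feathered-shank pea-comb: (372 − 379.125)² / 379.125 = 0.1339
  feathered-shank single-comb: (150 − 126.375)² / 126.375 = 4.4165
  clean-shank pea-comb: (100 − 126.375)² / 126.375 = 5.5046
  clean-shank single-comb: (52 − 42.125)² / 42.125 = 2.3149
χ² = 0.1339 + 4.4165 + 5.5046 + 2.3149 = 12.3699 ≈ 12.370
Degrees of freedom = 4 − 1 = 3; critical value at α = 0.05 is 7.815.
Since 12.370 > 7.815, we reject the null hypothesis — the data do not fit the 9:3:3:1 ratio.

12.370; not consistent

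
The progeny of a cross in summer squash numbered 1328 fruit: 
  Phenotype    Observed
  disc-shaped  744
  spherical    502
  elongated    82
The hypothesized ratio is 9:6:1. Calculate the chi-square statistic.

Under the 9:6:1 hypothesis (Σ ratio = 16, N = 1328):
  disc-shaped: 1328 × 9/16 = 747
  spherical: 1328 × 6/16 = 498
  elongated: 1328 × 1/16 = 83
χ² = Σ (O − E)² / E
  disc-shaped: (744 − 747)² / 747 = 0.0120
  spherical: (502 − 498)² / 498 = 0.0321
  elongated: (82 − 83)² / 83 = 0.0120
χ² = 0.0120 + 0.0321 + 0.0120 = 0.0561 ≈ 0.056

0.056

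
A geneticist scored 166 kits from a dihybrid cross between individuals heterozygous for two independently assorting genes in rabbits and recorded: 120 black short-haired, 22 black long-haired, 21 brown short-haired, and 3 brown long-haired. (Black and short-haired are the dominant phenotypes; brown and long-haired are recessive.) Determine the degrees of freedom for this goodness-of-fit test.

3

A dihybrid F₂ with independent assortment and complete dominance at both loci gives a 9:3:3:1 phenotypic ratio.
A goodness-of-fit test with 4 phenotype classes has df = 4 − 1 = 3.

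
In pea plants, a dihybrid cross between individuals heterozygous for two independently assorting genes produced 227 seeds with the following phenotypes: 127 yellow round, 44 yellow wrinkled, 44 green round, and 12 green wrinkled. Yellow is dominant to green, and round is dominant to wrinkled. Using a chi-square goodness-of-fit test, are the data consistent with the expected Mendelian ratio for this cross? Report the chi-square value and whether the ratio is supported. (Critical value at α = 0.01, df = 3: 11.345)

0.438; consistent

A dihybrid F₂ with independent assortment and complete dominance at both loci gives a 9:3:3:1 phenotypic ratio.
The 9:3:3:1 ratio has 16 parts, so with N = 227 the expected counts are:
  yellow round: 227 × 9/16 = 127.6875
  yellow wrinkled: 227 × 3/16 = 42.5625
  green round: 227 × 3/16 = 42.5625
  green wrinkled: 227 × 1/16 = 14.1875
χ² = Σ (O − E)² / E
  yellow round: (127 − 127.6875)² / 127.6875 = 0.0037
  yellow wrinkled: (44 − 42.5625)² / 42.5625 = 0.0485
  green round: (44 − 42.5625)² / 42.5625 = 0.0485
  green wrinkled: (12 − 14.1875)² / 14.1875 = 0.3373
χ² = 0.0037 + 0.0485 + 0.0485 + 0.3373 = 0.438
Degrees of freedom = 4 − 1 = 3; critical value at α = 0.01 is 11.345.
Since 0.438 < 11.345, we fail to reject the null hypothesis — the data are consistent with the 9:3:3:1 ratio.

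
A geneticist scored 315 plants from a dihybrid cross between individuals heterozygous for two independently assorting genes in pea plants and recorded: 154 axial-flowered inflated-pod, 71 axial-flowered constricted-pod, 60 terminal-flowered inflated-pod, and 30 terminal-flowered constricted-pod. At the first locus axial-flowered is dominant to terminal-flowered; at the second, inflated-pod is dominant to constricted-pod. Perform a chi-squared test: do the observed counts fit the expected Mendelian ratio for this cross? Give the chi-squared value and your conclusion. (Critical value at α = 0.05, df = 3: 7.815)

10.864; not consistent

A dihybrid F₂ with independent assortment and complete dominance at both loci gives a 9:3:3:1 phenotypic ratio.
The 9:3:3:1 ratio has 16 parts, so with N = 315 the expected counts are:
  axial-flowered inflated-pod: 315 × 9/16 = 177.1875
  axial-flowered constricted-pod: 315 × 3/16 = 59.0625
  terminal-flowered inflated-pod: 315 × 3/16 = 59.0625
  terminal-flowered constricted-pod: 315 × 1/16 = 19.6875
χ² = Σ (O − E)² / E
  axial-flowered inflated-pod: (154 − 177.1875)² / 177.1875 = 3.0344
  axial-flowered constricted-pod: (71 − 59.0625)² / 59.0625 = 2.4128
  terminal-flowered inflated-pod: (60 − 59.0625)² / 59.0625 = 0.0149
  terminal-flowered constricted-pod: (30 − 19.6875)² / 19.6875 = 5.4018
χ² = 3.0344 + 2.4128 + 0.0149 + 5.4018 = 10.8639 ≈ 10.864
Degrees of freedom = 4 − 1 = 3; critical value at α = 0.05 is 7.815.
Since 10.864 > 7.815, we reject the null hypothesis — the data do not fit the 9:3:3:1 ratio.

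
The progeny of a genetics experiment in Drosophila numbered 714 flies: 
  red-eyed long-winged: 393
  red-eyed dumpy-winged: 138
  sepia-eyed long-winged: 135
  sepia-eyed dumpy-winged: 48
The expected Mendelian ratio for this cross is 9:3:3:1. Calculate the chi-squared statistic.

Under the 9:3:3:1 hypothesis (Σ ratio = 16, N = 714):
  red-eyed long-winged: 714 × 9/16 = 401.625
  red-eyed dumpy-winged: 714 × 3/16 = 133.875
  sepia-eyed long-winged: 714 × 3/16 = 133.875
  sepia-eyed dumpy-winged: 714 × 1/16 = 44.625
χ² = Σ (O − E)² / E
  red-eyed long-winged: (393 − 401.625)² / 401.625 = 0.1852
  red-eyed dumpy-winged: (138 − 133.875)² / 133.875 = 0.1271
  sepia-eyed long-winged: (135 − 133.875)² / 133.875 = 0.0095
  sepia-eyed dumpy-winged: (48 − 44.625)² / 44.625 = 0.2553
χ² = 0.1852 + 0.1271 + 0.0095 + 0.2553 = 0.5771 ≈ 0.577

0.577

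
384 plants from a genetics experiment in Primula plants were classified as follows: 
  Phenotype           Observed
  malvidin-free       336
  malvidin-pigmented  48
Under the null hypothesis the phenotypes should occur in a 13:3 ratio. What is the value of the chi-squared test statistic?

Expected counts for N = 384 under a 13:3 ratio (total parts = 16):
  malvidin-free: 384 × 13/16 = 312
  malvidin-pigmented: 384 × 3/16 = 72
χ² = Σ (O − E)² / E
  malvidin-free: (336 − 312)² / 312 = 1.8462
  malvidin-pigmented: (48 − 72)² / 72 = 8.0000
χ² = 1.8462 + 8.0000 = 9.8462 ≈ 9.846

9.846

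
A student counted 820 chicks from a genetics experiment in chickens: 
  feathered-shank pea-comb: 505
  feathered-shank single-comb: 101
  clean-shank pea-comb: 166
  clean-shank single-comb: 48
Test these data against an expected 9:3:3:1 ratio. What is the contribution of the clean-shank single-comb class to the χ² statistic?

Expected counts for N = 820 under a 9:3:3:1 ratio (total parts = 16):
  feathered-shank pea-comb: 820 × 9/16 = 461.25
  feathered-shank single-comb: 820 × 3/16 = 153.75
  clean-shank pea-comb: 820 × 3/16 = 153.75
  clean-shank single-comb: 820 × 1/16 = 51.25
Contribution of clean-shank single-comb: (48 − 51.25)² / 51.25 = 0.2061

0.206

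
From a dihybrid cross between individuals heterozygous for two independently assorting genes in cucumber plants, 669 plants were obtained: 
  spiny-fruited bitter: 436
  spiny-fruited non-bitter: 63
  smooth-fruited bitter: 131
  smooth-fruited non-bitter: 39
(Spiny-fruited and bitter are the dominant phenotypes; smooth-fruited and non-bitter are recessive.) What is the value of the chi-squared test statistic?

40.982

A dihybrid F₂ with independent assortment and complete dominance at both loci gives a 9:3:3:1 phenotypic ratio.
Under the 9:3:3:1 hypothesis (Σ ratio = 16, N = 669):
  spiny-fruited bitter: 669 × 9/16 = 376.3125
  spiny-fruited non-bitter: 669 × 3/16 = 125.4375
  smooth-fruited bitter: 669 × 3/16 = 125.4375
  smooth-fruited non-bitter: 669 × 1/16 = 41.8125
χ² = Σ (O − E)² / E
  spiny-fruited bitter: (436 − 376.3125)² / 376.3125 = 9.4671
  spiny-fruited non-bitter: (63 − 125.4375)² / 125.4375 = 31.0788
  smooth-fruited bitter: (131 − 125.4375)² / 125.4375 = 0.2467
  smooth-fruited non-bitter: (39 − 41.8125)² / 41.8125 = 0.1892
χ² = 9.4671 + 31.0788 + 0.2467 + 0.1892 = 40.9818 ≈ 40.982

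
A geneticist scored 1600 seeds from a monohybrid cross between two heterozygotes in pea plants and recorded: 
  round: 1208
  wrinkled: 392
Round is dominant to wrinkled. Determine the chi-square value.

0.213

For a monohybrid cross between heterozygotes with complete dominance, the expected phenotypic ratio is 3:1.
The 3:1 ratio has 4 parts, so with N = 1600 the expected counts are:
  round: 1600 × 3/4 = 1200
  wrinkled: 1600 × 1/4 = 400
χ² = Σ (O − E)² / E
  round: (1208 − 1200)² / 1200 = 0.0533
  wrinkled: (392 − 400)² / 400 = 0.1600
χ² = 0.0533 + 0.1600 = 0.2133 ≈ 0.213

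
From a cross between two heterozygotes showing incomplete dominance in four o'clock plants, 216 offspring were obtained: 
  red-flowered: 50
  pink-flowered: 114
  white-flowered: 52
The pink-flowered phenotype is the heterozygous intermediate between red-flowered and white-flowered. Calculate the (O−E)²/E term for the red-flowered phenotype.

With incomplete dominance, a heterozygote × heterozygote cross gives a 1:2:1 phenotypic ratio.
Expected counts for N = 216 under a 1:2:1 ratio (total parts = 4):
  red-flowered: 216 × 1/4 = 54
  pink-flowered: 216 × 2/4 = 108
  white-flowered: 216 × 1/4 = 54
Contribution of red-flowered: (50 − 54)² / 54 = 0.2963

0.296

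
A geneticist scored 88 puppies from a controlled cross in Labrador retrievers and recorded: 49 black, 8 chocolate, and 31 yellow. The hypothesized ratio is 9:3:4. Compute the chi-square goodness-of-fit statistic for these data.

Under the 9:3:4 hypothesis (Σ ratio = 16, N = 88):
  black: 88 × 9/16 = 49.5
  chocolate: 88 × 3/16 = 16.5
  yellow: 88 × 4/16 = 22
χ² = Σ (O − E)² / E
  black: (49 − 49.5)² / 49.5 = 0.0051
  chocolate: (8 − 16.5)² / 16.5 = 4.3788
  yellow: (31 − 22)² / 22 = 3.6818
χ² = 0.0051 + 4.3788 + 3.6818 = 8.0657 ≈ 8.066

8.066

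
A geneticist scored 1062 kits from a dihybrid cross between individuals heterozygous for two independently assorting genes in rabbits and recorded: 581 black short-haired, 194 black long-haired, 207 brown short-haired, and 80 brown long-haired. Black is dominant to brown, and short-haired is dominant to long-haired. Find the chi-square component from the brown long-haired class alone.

2.797

A dihybrid F₂ with independent assortment and complete dominance at both loci gives a 9:3:3:1 phenotypic ratio.
Expected counts for N = 1062 under a 9:3:3:1 ratio (total parts = 16):
  black short-haired: 1062 × 9/16 = 597.375
  black long-haired: 1062 × 3/16 = 199.125
  brown short-haired: 1062 × 3/16 = 199.125
  brown long-haired: 1062 × 1/16 = 66.375
Contribution of brown long-haired: (80 − 66.375)² / 66.375 = 2.7968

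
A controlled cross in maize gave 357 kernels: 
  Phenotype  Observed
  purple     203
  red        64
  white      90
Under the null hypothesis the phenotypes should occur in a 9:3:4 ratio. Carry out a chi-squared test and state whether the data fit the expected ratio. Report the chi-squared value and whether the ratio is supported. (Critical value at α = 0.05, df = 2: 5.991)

Under the 9:3:4 hypothesis (Σ ratio = 16, N = 357):
  purple: 357 × 9/16 = 200.8125
  red: 357 × 3/16 = 66.9375
  white: 357 × 4/16 = 89.25
χ² = Σ (O − E)² / E
  purple: (203 − 200.8125)² / 200.8125 = 0.0238
  red: (64 − 66.9375)² / 66.9375 = 0.1289
  white: (90 − 89.25)² / 89.25 = 0.0063
χ² = 0.0238 + 0.1289 + 0.0063 = 0.159
Degrees of freedom = 3 − 1 = 2; critical value at α = 0.05 is 5.991.
Since 0.159 < 5.991, we fail to reject the null hypothesis — the data are consistent with the 9:3:4 ratio.

0.159; consistent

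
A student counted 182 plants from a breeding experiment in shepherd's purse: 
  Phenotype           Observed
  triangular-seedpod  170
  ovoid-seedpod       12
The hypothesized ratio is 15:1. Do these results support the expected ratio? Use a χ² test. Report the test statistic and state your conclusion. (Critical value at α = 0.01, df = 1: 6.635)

Expected counts for N = 182 under a 15:1 ratio (total parts = 16):
  triangular-seedpod: 182 × 15/16 = 170.625
  ovoid-seedpod: 182 × 1/16 = 11.375
χ² = Σ (O − E)² / E
  triangular-seedpod: (170 − 170.625)² / 170.625 = 0.0023
  ovoid-seedpod: (12 − 11.375)² / 11.375 = 0.0343
χ² = 0.0023 + 0.0343 = 0.0366 ≈ 0.037
Degrees of freedom = 2 − 1 = 1; critical value at α = 0.01 is 6.635.
Since 0.037 < 6.635, we fail to reject the null hypothesis — the data are consistent with the 15:1 ratio.

0.037; consistent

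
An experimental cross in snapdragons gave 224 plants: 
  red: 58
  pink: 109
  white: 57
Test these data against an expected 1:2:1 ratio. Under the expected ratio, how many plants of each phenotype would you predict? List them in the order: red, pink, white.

Total ratio parts = 4. Expected numbers out of 224:
  red: 224 × 1/4 = 56
  pink: 224 × 2/4 = 112
  white: 224 × 1/4 = 56

56, 112, 56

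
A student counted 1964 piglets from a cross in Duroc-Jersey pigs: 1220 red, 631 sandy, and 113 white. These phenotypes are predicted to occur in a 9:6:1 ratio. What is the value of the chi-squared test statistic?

Expected counts for N = 1964 under a 9:6:1 ratio (total parts = 16):
  red: 1964 × 9/16 = 1104.75
  sandy: 1964 × 6/16 = 736.5
  white: 1964 × 1/16 = 122.75
χ² = Σ (O − E)² / E
  red: (1220 − 1104.75)² / 1104.75 = 12.0231
  sandy: (631 − 736.5)² / 736.5 = 15.1124
  white: (113 − 122.75)² / 122.75 = 0.7744
χ² = 12.0231 + 15.1124 + 0.7744 = 27.9099 ≈ 27.910

27.910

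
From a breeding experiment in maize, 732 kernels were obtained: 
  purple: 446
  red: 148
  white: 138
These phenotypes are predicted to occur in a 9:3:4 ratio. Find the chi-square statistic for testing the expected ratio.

Total ratio parts = 16. Expected numbers out of 732:
  purple: 732 × 9/16 = 411.75
  red: 732 × 3/16 = 137.25
  white: 732 × 4/16 = 183
χ² = Σ (O − E)² / E
  purple: (446 − 411.75)² / 411.75 = 2.8490
  red: (148 − 137.25)² / 137.25 = 0.8420
  white: (138 − 183)² / 183 = 11.0656
χ² = 2.8490 + 0.8420 + 11.0656 = 14.7566 ≈ 14.757

14.757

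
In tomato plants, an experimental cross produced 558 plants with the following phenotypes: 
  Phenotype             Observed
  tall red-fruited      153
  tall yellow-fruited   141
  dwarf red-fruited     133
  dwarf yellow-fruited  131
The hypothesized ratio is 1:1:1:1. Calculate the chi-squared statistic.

2.143

Expected counts for N = 558 under a 1:1:1:1 ratio (total parts = 4):
  tall red-fruited: 558 × 1/4 = 139.5
  tall yellow-fruited: 558 × 1/4 = 139.5
  dwarf red-fruited: 558 × 1/4 = 139.5
  dwarf yellow-fruited: 558 × 1/4 = 139.5
χ² = Σ (O − E)² / E
  tall red-fruited: (153 − 139.5)² / 139.5 = 1.3065
  tall yellow-fruited: (141 − 139.5)² / 139.5 = 0.0161
  dwarf red-fruited: (133 − 139.5)² / 139.5 = 0.3029
  dwarf yellow-fruited: (131 − 139.5)² / 139.5 = 0.5179
χ² = 1.3065 + 0.0161 + 0.3029 + 0.5179 = 2.1434 ≈ 2.143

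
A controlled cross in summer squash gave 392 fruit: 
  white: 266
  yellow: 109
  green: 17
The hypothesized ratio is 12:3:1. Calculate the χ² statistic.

The 12:3:1 ratio has 16 parts, so with N = 392 the expected counts are:
  white: 392 × 12/16 = 294
  yellow: 392 × 3/16 = 73.5
  green: 392 × 1/16 = 24.5
χ² = Σ (O − E)² / E
  white: (266 − 294)² / 294 = 2.6667
  yellow: (109 − 73.5)² / 73.5 = 17.1463
  green: (17 − 24.5)² / 24.5 = 2.2959
χ² = 2.6667 + 17.1463 + 2.2959 = 22.1089 ≈ 22.109

22.109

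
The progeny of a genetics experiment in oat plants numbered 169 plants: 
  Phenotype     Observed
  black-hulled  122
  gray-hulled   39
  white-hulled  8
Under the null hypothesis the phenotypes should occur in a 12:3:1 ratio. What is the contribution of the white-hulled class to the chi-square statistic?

Total ratio parts = 16. Expected numbers out of 169:
  black-hulled: 169 × 12/16 = 126.75
  gray-hulled: 169 × 3/16 = 31.6875
  white-hulled: 169 × 1/16 = 10.5625
Contribution of white-hulled: (8 − 10.5625)² / 10.5625 = 0.6217

0.622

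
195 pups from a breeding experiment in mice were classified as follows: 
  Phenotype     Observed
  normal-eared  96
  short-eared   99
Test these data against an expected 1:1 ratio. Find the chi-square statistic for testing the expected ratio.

0.046

Expected counts for N = 195 under a 1:1 ratio (total parts = 2):
  normal-eared: 195 × 1/2 = 97.5
  short-eared: 195 × 1/2 = 97.5
χ² = Σ (O − E)² / E
  normal-eared: (96 − 97.5)² / 97.5 = 0.0231
  short-eared: (99 − 97.5)² / 97.5 = 0.0231
χ² = 0.0231 + 0.0231 = 0.0462 ≈ 0.046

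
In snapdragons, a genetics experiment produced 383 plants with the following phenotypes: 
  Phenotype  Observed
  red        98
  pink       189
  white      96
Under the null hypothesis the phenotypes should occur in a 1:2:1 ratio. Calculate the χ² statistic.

Expected counts for N = 383 under a 1:2:1 ratio (total parts = 4):
  red: 383 × 1/4 = 95.75
  pink: 383 × 2/4 = 191.5
  white: 383 × 1/4 = 95.75
χ² = Σ (O − E)² / E
  red: (98 − 95.75)² / 95.75 = 0.0529
  pink: (189 − 191.5)² / 191.5 = 0.0326
  white: (96 − 95.75)² / 95.75 = 0.0007
χ² = 0.0529 + 0.0326 + 0.0007 = 0.0862 ≈ 0.086

0.086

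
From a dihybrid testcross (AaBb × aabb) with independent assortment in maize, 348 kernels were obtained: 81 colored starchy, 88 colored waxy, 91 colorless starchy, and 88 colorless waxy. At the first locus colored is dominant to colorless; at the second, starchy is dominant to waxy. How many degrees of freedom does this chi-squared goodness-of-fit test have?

A dihybrid testcross with independent assortment gives a 1:1:1:1 ratio.
A goodness-of-fit test with 4 phenotype classes has df = 4 − 1 = 3.

3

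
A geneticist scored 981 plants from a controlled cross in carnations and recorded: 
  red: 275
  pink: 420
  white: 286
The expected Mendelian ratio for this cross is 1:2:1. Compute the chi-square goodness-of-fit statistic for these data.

20.513

Total ratio parts = 4. Expected numbers out of 981:
  red: 981 × 1/4 = 245.25
  pink: 981 × 2/4 = 490.5
  white: 981 × 1/4 = 245.25
χ² = Σ (O − E)² / E
  red: (275 − 245.25)² / 245.25 = 3.6088
  pink: (420 − 490.5)² / 490.5 = 10.1330
  white: (286 − 245.25)² / 245.25 = 6.7709
χ² = 3.6088 + 10.1330 + 6.7709 = 20.5127 ≈ 20.513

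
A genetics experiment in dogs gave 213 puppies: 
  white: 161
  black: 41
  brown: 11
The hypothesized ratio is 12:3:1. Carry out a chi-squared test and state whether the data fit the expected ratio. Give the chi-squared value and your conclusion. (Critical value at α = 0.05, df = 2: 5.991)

Total ratio parts = 16. Expected numbers out of 213:
  white: 213 × 12/16 = 159.75
  black: 213 × 3/16 = 39.9375
  brown: 213 × 1/16 = 13.3125
χ² = Σ (O − E)² / E
  white: (161 − 159.75)² / 159.75 = 0.0098
  black: (41 − 39.9375)² / 39.9375 = 0.0283
  brown: (11 − 13.3125)² / 13.3125 = 0.4017
χ² = 0.0098 + 0.0283 + 0.4017 = 0.4398 ≈ 0.440
Degrees of freedom = 3 − 1 = 2; critical value at α = 0.05 is 5.991.
Since 0.440 < 5.991, we fail to reject the null hypothesis — the data are consistent with the 12:3:1 ratio.

0.440; consistent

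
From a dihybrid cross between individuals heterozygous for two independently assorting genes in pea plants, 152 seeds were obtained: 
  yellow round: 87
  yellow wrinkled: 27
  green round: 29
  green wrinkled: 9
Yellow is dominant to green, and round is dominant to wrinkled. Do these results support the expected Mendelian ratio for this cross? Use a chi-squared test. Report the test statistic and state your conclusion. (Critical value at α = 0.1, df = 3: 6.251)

0.140; consistent

A dihybrid F₂ with independent assortment and complete dominance at both loci gives a 9:3:3:1 phenotypic ratio.
Total ratio parts = 16. Expected numbers out of 152:
  yellow round: 152 × 9/16 = 85.5
  yellow wrinkled: 152 × 3/16 = 28.5
  green round: 152 × 3/16 = 28.5
  green wrinkled: 152 × 1/16 = 9.5
χ² = Σ (O − E)² / E
  yellow round: (87 − 85.5)² / 85.5 = 0.0263
  yellow wrinkled: (27 − 28.5)² / 28.5 = 0.0789
  green round: (29 − 28.5)² / 28.5 = 0.0088
  green wrinkled: (9 − 9.5)² / 9.5 = 0.0263
χ² = 0.0263 + 0.0789 + 0.0088 + 0.0263 = 0.1403 ≈ 0.140
Degrees of freedom = 4 − 1 = 3; critical value at α = 0.1 is 6.251.
Since 0.140 < 6.251, we fail to reject the null hypothesis — the data are consistent with the 9:3:3:1 ratio.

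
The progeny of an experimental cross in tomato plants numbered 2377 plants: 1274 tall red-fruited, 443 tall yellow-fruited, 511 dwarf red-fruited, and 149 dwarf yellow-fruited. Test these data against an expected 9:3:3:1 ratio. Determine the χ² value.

Total ratio parts = 16. Expected numbers out of 2377:
  tall red-fruited: 2377 × 9/16 = 1337.0625
  tall yellow-fruited: 2377 × 3/16 = 445.6875
  dwarf red-fruited: 2377 × 3/16 = 445.6875
  dwarf yellow-fruited: 2377 × 1/16 = 148.5625
χ² = Σ (O − E)² / E
  tall red-fruited: (1274 − 1337.0625)² / 1337.0625 = 2.9743
  tall yellow-fruited: (443 − 445.6875)² / 445.6875 = 0.0162
  dwarf red-fruited: (511 − 445.6875)² / 445.6875 = 9.5711
  dwarf yellow-fruited: (149 − 148.5625)² / 148.5625 = 0.0013
χ² = 2.9743 + 0.0162 + 9.5711 + 0.0013 = 12.5629 ≈ 12.563

12.563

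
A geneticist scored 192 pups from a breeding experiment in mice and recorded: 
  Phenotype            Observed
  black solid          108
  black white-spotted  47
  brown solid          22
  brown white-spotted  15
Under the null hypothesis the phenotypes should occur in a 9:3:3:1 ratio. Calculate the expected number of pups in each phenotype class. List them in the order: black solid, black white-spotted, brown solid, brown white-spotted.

108, 36, 36, 12

Expected counts for N = 192 under a 9:3:3:1 ratio (total parts = 16):
  black solid: 192 × 9/16 = 108
  black white-spotted: 192 × 3/16 = 36
  brown solid: 192 × 3/16 = 36
  brown white-spotted: 192 × 1/16 = 12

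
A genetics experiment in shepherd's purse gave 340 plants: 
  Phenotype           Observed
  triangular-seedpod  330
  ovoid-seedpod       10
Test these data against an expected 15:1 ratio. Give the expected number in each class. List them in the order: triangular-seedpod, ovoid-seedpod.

Expected counts for N = 340 under a 15:1 ratio (total parts = 16):
  triangular-seedpod: 340 × 15/16 = 318.75
  ovoid-seedpod: 340 × 1/16 = 21.25

318.75, 21.25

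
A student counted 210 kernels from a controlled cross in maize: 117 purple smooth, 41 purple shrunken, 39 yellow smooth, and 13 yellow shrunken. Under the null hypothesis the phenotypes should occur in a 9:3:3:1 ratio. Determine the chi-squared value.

0.083

Under the 9:3:3:1 hypothesis (Σ ratio = 16, N = 210):
  purple smooth: 210 × 9/16 = 118.125
  purple shrunken: 210 × 3/16 = 39.375
  yellow smooth: 210 × 3/16 = 39.375
  yellow shrunken: 210 × 1/16 = 13.125
χ² = Σ (O − E)² / E
  purple smooth: (117 − 118.125)² / 118.125 = 0.0107
  purple shrunken: (41 − 39.375)² / 39.375 = 0.0671
  yellow smooth: (39 − 39.375)² / 39.375 = 0.0036
  yellow shrunken: (13 − 13.125)² / 13.125 = 0.0012
χ² = 0.0107 + 0.0671 + 0.0036 + 0.0012 = 0.0826 ≈ 0.083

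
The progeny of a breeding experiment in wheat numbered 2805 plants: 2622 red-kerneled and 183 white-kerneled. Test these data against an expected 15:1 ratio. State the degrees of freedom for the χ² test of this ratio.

1

A goodness-of-fit test with 2 phenotype classes has df = 2 − 1 = 1.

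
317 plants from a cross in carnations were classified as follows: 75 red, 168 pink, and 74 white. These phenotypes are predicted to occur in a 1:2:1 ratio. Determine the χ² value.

The 1:2:1 ratio has 4 parts, so with N = 317 the expected counts are:
  red: 317 × 1/4 = 79.25
  pink: 317 × 2/4 = 158.5
  white: 317 × 1/4 = 79.25
χ² = Σ (O − E)² / E
  red: (75 − 79.25)² / 79.25 = 0.2279
  pink: (168 − 158.5)² / 158.5 = 0.5694
  white: (74 − 79.25)² / 79.25 = 0.3478
χ² = 0.2279 + 0.5694 + 0.3478 = 1.1451 ≈ 1.145

1.145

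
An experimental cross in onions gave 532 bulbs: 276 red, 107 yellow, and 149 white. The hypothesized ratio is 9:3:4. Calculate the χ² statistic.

Under the 9:3:4 hypothesis (Σ ratio = 16, N = 532):
  red: 532 × 9/16 = 299.25
  yellow: 532 × 3/16 = 99.75
  white: 532 × 4/16 = 133
χ² = Σ (O − E)² / E
  red: (276 − 299.25)² / 299.25 = 1.8064
  yellow: (107 − 99.75)² / 99.75 = 0.5269
  white: (149 − 133)² / 133 = 1.9248
χ² = 1.8064 + 0.5269 + 1.9248 = 4.2581 ≈ 4.258

4.258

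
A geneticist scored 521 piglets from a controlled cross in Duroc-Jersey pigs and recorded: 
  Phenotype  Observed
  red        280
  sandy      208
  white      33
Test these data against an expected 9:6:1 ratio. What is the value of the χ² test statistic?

The 9:6:1 ratio has 16 parts, so with N = 521 the expected counts are:
  red: 521 × 9/16 = 293.0625
  sandy: 521 × 6/16 = 195.375
  white: 521 × 1/16 = 32.5625
χ² = Σ (O − E)² / E
  red: (280 − 293.0625)² / 293.0625 = 0.5822
  sandy: (208 − 195.375)² / 195.375 = 0.8158
  white: (33 − 32.5625)² / 32.5625 = 0.0059
χ² = 0.5822 + 0.8158 + 0.0059 = 1.4039 ≈ 1.404

1.404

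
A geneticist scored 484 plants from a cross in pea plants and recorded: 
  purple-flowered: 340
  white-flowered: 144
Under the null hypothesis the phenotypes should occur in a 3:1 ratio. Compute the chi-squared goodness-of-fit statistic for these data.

The 3:1 ratio has 4 parts, so with N = 484 the expected counts are:
  purple-flowered: 484 × 3/4 = 363
  white-flowered: 484 × 1/4 = 121
χ² = Σ (O − E)² / E
  purple-flowered: (340 − 363)² / 363 = 1.4573
  white-flowered: (144 − 121)² / 121 = 4.3719
χ² = 1.4573 + 4.3719 = 5.8292 ≈ 5.829

5.829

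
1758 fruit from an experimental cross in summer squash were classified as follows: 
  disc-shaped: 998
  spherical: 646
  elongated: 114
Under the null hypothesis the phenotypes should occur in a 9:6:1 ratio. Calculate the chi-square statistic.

Under the 9:6:1 hypothesis (Σ ratio = 16, N = 1758):
  disc-shaped: 1758 × 9/16 = 988.875
  spherical: 1758 × 6/16 = 659.25
  elongated: 1758 × 1/16 = 109.875
χ² = Σ (O − E)² / E
  disc-shaped: (998 − 988.875)² / 988.875 = 0.0842
  spherical: (646 − 659.25)² / 659.25 = 0.2663
  elongated: (114 − 109.875)² / 109.875 = 0.1549
χ² = 0.0842 + 0.2663 + 0.1549 = 0.5054 ≈ 0.505

0.505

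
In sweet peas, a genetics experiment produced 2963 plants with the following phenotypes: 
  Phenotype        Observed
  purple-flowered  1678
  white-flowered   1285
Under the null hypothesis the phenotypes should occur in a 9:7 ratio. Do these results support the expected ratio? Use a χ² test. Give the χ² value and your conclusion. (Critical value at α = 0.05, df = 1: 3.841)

Expected counts for N = 2963 under a 9:7 ratio (total parts = 16):
  purple-flowered: 2963 × 9/16 = 1666.6875
  white-flowered: 2963 × 7/16 = 1296.3125
χ² = Σ (O − E)² / E
  purple-flowered: (1678 − 1666.6875)² / 1666.6875 = 0.0768
  white-flowered: (1285 − 1296.3125)² / 1296.3125 = 0.0987
χ² = 0.0768 + 0.0987 = 0.1755 ≈ 0.176
Degrees of freedom = 2 − 1 = 1; critical value at α = 0.05 is 3.841.
Since 0.176 < 3.841, we fail to reject the null hypothesis — the data are consistent with the 9:7 ratio.

0.176; consistent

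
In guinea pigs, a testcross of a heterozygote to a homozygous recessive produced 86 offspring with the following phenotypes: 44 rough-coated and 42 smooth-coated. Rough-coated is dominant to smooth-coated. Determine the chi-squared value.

0.047

A testcross of a heterozygote (Aa × aa) gives a 1:1 phenotypic ratio.
Total ratio parts = 2. Expected numbers out of 86:
  rough-coated: 86 × 1/2 = 43
  smooth-coated: 86 × 1/2 = 43
χ² = Σ (O − E)² / E
  rough-coated: (44 − 43)² / 43 = 0.0233
  smooth-coated: (42 − 43)² / 43 = 0.0233
χ² = 0.0233 + 0.0233 = 0.0466 ≈ 0.047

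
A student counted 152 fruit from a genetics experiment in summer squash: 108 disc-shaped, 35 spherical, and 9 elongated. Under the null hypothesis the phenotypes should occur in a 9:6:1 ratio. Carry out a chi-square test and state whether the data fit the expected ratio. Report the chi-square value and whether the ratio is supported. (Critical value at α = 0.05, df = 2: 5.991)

14.439; not consistent

Under the 9:6:1 hypothesis (Σ ratio = 16, N = 152):
  disc-shaped: 152 × 9/16 = 85.5
  spherical: 152 × 6/16 = 57
  elongated: 152 × 1/16 = 9.5
χ² = Σ (O − E)² / E
  disc-shaped: (108 − 85.5)² / 85.5 = 5.9211
  spherical: (35 − 57)² / 57 = 8.4912
  elongated: (9 − 9.5)² / 9.5 = 0.0263
χ² = 5.9211 + 8.4912 + 0.0263 = 14.4386 ≈ 14.439
Degrees of freedom = 3 − 1 = 2; critical value at α = 0.05 is 5.991.
Since 14.439 > 5.991, we reject the null hypothesis — the data do not fit the 9:6:1 ratio.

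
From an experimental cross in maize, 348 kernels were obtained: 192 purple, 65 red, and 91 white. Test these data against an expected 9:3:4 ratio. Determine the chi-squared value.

Total ratio parts = 16. Expected numbers out of 348:
  purple: 348 × 9/16 = 195.75
  red: 348 × 3/16 = 65.25
  white: 348 × 4/16 = 87
χ² = Σ (O − E)² / E
  purple: (192 − 195.75)² / 195.75 = 0.0718
  red: (65 − 65.25)² / 65.25 = 0.0010
  white: (91 − 87)² / 87 = 0.1839
χ² = 0.0718 + 0.0010 + 0.1839 = 0.2567 ≈ 0.257

0.257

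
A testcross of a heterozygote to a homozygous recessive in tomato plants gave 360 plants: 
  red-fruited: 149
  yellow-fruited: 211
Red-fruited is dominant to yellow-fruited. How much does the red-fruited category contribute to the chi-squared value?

5.339

A testcross of a heterozygote (Aa × aa) gives a 1:1 phenotypic ratio.
The 1:1 ratio has 2 parts, so with N = 360 the expected counts are:
  red-fruited: 360 × 1/2 = 180
  yellow-fruited: 360 × 1/2 = 180
Contribution of red-fruited: (149 − 180)² / 180 = 5.3389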